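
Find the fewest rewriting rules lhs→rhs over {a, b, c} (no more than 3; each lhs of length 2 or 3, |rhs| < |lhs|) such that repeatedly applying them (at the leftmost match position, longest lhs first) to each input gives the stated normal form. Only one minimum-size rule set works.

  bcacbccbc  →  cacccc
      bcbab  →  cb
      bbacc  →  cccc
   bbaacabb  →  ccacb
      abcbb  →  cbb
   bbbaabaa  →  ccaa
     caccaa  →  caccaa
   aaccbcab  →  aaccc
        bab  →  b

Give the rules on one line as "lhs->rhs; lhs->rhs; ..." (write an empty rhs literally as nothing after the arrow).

  | bcacbccbc => cacbccbc => cacccbc => cacccc
  | bcbab => cbab => cb
  | bbacc => cccc
  | bbaacabb => ccacabb => ccacb

ab->; bba->cc; bc->c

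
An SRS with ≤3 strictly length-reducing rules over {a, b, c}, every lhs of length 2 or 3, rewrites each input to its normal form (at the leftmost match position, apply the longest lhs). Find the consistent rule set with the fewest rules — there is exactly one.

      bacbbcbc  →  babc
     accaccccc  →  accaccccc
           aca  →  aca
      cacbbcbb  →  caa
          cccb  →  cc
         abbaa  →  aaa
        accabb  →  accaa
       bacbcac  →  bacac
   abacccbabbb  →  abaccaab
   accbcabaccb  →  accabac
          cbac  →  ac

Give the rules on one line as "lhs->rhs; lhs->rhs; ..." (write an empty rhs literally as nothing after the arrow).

bb->a; bba->a; cb->

  | bacbbcbc => babcbc => babc
  | accaccccc
  | aca
  | cacbbcbb => cabcbb => cabb => caa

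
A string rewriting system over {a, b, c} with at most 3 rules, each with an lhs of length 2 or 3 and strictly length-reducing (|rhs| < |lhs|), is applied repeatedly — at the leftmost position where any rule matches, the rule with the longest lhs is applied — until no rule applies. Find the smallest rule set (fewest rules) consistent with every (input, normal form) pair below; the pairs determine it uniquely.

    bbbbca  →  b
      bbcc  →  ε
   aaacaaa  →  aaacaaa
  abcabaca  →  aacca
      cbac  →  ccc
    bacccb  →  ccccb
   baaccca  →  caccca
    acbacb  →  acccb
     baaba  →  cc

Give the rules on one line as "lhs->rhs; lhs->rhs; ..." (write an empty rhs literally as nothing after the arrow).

  | bbbbca => bbba => bbc => b
  | bbcc => bc => ε
  | aaacaaa
  | abcabaca => aabaca => aacca

ba->c; bc->; cab->cb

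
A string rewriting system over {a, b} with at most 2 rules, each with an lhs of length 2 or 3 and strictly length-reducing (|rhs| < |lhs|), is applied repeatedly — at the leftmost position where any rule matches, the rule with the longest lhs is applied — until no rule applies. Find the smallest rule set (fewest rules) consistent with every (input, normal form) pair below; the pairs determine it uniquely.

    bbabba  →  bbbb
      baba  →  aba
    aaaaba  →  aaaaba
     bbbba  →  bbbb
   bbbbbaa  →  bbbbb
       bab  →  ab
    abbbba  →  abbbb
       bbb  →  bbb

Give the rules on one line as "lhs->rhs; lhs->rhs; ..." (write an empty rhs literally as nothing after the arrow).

bab->ab; bba->bb

  | bbabba => bbbba => bbbb
  | baba => aba
  | aaaaba
  | bbbba => bbbb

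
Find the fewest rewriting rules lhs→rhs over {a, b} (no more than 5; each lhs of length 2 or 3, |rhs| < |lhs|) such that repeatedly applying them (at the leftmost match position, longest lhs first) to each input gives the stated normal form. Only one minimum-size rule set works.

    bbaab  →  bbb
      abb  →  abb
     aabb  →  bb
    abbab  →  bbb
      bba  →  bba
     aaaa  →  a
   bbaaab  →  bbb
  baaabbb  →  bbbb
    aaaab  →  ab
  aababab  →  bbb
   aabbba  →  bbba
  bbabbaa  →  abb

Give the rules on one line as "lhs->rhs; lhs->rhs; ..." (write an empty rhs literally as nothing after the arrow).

aa->; aaa->; aba->bb; bab->ab

  | bbaab => bbb
  | abb
  | aabb => bb
  | abbab => abab => bbb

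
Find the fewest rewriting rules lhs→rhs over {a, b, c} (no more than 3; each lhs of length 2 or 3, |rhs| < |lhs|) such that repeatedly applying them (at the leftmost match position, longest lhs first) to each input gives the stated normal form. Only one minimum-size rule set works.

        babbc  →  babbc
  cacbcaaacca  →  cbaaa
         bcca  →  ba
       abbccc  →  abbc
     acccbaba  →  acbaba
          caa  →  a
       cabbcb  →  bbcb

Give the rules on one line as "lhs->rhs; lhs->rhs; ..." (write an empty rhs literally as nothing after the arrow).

ca->; cc->

  | babbc
  | cacbcaaacca => cbcaaacca => cbaacca => cbaaa
  | bcca => ba
  | abbccc => abbc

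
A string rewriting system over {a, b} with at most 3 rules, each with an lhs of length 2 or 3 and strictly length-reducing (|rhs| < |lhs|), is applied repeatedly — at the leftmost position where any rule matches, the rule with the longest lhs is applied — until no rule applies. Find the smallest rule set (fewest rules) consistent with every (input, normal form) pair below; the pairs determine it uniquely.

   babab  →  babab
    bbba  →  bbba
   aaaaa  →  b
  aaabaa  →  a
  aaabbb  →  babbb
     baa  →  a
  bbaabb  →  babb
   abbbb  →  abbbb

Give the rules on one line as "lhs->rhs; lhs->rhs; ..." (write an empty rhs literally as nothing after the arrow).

  | babab
  | bbba
  | aaaaa => baaa => aa => b
  | aaabaa => babaa => baa => a

aa->b; baa->a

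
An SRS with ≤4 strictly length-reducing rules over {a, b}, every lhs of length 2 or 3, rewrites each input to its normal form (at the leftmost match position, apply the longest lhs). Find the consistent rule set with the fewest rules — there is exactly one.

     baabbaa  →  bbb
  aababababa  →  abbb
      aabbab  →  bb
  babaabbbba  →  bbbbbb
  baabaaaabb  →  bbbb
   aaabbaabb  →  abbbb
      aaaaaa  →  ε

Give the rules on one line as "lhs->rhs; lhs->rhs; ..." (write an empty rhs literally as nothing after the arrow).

aa->; aab->; ba->b

  | baabbaa => babbaa => bbbaa => bbba => bbb
  | aababababa => abababa => abbaba => abbba => abbb
  | aabbab => bab => bb
  | babaabbbba => bbaabbbba => bbabbbba => bbbbbba => bbbbbb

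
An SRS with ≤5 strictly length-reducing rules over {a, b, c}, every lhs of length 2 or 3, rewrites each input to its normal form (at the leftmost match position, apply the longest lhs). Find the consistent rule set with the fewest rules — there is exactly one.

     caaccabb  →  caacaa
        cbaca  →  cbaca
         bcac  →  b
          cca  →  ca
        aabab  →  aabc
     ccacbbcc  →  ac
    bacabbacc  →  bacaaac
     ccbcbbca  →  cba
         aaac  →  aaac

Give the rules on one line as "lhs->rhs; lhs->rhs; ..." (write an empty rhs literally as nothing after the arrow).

bab->bc; bb->a; cac->; cc->c

  | caaccabb => caacabb => caacaa
  | cbaca
  | bcac => b
  | cca => ca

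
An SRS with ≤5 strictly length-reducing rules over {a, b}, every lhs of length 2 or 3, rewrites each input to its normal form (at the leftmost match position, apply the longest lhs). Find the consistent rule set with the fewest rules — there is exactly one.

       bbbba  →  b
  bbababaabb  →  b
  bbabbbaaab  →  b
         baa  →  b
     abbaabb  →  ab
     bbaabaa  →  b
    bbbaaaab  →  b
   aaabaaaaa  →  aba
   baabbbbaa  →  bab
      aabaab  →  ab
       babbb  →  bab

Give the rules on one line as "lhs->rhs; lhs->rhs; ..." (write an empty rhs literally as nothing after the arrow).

aa->; aab->a; bb->b; bba->bb

  | bbbba => bbba => bba => bb => b
  | bbababaabb => bbbabaabb => bbabaabb => bbbaabb => bbaabb => bbabb => bbbb => bbb => bb => b
  | bbabbbaaab => bbbbbaaab => bbbbaaab => bbbaaab => bbaaab => bbaab => bbab => bbb => bb => b
  | baa => b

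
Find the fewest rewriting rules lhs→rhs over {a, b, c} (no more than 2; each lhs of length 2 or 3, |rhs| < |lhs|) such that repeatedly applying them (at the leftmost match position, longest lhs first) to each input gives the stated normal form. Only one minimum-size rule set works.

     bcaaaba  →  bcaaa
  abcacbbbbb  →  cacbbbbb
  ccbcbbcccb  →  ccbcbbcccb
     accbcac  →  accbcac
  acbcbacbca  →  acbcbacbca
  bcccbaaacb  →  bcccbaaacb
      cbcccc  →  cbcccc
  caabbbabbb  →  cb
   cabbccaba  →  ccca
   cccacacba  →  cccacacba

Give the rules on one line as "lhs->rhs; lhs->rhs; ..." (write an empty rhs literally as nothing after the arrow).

  | bcaaaba => bcaaa
  | abcacbbbbb => cacbbbbb
  | ccbcbbcccb
  | accbcac

ab->; abb->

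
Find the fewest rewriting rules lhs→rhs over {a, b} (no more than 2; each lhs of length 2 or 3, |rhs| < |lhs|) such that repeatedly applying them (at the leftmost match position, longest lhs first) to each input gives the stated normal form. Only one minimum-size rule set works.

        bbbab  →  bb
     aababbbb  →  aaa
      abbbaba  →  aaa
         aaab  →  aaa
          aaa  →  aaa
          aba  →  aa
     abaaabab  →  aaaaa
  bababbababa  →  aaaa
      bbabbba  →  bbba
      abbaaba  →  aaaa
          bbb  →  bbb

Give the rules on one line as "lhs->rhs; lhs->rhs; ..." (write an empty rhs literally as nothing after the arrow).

ab->a; bab->

  | bbbab => bb
  | aababbbb => aaabbbb => aaabbb => aaabb => aaab => aaa
  | abbbaba => abbaba => ababa => aaba => aaa
  | aaab => aaa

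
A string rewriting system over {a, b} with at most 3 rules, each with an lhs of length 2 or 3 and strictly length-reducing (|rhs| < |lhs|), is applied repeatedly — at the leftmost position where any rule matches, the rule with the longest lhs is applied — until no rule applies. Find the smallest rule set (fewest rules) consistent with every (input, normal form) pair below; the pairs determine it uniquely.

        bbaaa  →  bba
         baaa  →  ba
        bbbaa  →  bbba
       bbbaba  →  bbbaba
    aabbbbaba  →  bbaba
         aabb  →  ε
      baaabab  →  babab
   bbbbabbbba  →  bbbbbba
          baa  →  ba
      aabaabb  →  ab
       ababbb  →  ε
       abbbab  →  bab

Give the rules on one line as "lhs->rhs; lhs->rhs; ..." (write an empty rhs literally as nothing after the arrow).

aa->a; abb->

  | bbaaa => bbaa => bba
  | baaa => baa => ba
  | bbbaa => bbba
  | bbbaba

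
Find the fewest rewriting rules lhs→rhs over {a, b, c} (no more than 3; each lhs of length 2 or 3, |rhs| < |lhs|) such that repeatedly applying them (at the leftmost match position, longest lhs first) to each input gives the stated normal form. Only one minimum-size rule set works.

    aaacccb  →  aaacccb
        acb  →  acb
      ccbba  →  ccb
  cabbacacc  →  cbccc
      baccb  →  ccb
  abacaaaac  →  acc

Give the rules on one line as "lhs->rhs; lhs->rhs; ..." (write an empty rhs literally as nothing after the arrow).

  | aaacccb
  | acb
  | ccbba => ccb
  | cabbacacc => cbbacacc => cbcacc => cbccc

ba->; ca->c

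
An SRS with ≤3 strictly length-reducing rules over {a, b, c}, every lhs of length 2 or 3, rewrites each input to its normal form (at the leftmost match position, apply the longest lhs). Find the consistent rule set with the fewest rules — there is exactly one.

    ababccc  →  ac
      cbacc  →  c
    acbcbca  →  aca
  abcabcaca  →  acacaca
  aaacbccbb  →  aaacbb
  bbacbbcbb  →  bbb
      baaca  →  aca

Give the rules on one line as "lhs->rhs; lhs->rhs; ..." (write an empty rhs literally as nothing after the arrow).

  | ababccc => abccc => accc => abc => ac
  | cbacc => ccc => bc => c
  | acbcbca => accbca => abbca => abca => aca
  | abcabcaca => acabcaca => acacaca

ba->; bc->c; cc->b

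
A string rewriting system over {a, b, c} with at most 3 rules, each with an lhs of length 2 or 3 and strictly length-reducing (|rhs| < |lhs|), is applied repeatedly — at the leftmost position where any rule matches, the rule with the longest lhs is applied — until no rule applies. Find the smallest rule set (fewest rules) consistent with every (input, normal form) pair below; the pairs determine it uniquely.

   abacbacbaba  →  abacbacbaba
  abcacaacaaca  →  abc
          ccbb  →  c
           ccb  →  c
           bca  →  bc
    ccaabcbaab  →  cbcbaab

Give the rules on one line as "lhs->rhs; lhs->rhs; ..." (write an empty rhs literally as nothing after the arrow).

ca->c; cc->c; ccb->cc

  | abacbacbaba
  | abcacaacaaca => abccaacaaca => abcaacaaca => abcacaaca => abccaaca => abcaaca => abcaca => abcca => abca => abc
  | ccbb => ccb => cc => c
  | ccb => cc => c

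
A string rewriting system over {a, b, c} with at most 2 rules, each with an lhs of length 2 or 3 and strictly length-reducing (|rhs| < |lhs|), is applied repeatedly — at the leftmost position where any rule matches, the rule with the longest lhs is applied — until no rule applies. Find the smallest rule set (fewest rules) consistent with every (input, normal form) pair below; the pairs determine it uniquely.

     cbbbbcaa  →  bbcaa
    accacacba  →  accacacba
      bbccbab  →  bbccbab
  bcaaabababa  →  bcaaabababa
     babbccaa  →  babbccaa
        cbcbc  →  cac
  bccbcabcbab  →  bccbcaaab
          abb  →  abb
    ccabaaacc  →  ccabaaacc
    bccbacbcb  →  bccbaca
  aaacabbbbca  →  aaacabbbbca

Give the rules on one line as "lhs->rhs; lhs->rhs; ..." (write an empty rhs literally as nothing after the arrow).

  | cbbbbcaa => bbcaa
  | accacacba
  | bbccbab
  | bcaaabababa

bcb->a; cbb->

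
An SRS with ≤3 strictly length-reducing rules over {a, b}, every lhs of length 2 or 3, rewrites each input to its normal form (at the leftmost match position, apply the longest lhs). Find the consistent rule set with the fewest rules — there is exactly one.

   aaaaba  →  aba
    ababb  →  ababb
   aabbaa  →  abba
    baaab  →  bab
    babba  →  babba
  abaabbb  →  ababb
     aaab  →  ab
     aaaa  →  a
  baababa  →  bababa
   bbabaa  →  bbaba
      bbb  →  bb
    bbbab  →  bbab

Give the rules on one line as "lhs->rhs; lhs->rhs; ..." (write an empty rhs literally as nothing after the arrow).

  | aaaaba => aaaba => aaba => aba
  | ababb
  | aabbaa => abbaa => abba
  | baaab => baab => bab

aa->a; bbb->bb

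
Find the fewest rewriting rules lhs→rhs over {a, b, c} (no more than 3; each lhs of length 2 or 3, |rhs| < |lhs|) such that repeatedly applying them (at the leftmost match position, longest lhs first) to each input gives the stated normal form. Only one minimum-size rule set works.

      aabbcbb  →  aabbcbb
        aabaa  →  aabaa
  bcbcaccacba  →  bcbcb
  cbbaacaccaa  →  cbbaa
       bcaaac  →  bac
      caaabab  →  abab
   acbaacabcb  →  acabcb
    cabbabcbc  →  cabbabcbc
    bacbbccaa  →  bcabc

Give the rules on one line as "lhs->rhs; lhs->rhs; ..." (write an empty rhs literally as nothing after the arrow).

acb->ca; acc->b; caa->

  | aabbcbb
  | aabaa
  | bcbcaccacba => bcbcbacba => bcbcbcaa => bcbcb
  | cbbaacaccaa => cbbaacbaa => cbbacaaa => cbbaa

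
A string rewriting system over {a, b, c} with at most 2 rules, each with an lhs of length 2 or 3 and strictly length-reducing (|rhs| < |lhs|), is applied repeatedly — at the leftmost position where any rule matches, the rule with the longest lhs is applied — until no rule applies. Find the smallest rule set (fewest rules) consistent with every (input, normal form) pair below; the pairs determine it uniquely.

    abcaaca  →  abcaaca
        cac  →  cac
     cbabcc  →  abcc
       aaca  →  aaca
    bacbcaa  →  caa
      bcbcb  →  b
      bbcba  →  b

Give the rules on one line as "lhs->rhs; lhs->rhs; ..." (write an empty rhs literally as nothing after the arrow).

ba->; cb->

  | abcaaca
  | cac
  | cbabcc => abcc
  | aaca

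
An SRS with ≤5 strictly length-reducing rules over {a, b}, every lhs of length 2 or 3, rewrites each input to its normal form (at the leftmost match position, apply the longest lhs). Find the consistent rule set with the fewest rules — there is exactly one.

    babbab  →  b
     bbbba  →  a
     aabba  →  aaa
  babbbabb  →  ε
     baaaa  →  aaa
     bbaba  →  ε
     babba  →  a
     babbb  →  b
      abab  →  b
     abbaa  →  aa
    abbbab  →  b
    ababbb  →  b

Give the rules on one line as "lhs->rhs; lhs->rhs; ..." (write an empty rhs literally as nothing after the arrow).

aab->aa; ab->b; ba->; bb->

  | babbab => bbab => ab => b
  | bbbba => bba => a
  | aabba => aaba => aaa
  | babbbabb => bbbabb => babb => bb => ε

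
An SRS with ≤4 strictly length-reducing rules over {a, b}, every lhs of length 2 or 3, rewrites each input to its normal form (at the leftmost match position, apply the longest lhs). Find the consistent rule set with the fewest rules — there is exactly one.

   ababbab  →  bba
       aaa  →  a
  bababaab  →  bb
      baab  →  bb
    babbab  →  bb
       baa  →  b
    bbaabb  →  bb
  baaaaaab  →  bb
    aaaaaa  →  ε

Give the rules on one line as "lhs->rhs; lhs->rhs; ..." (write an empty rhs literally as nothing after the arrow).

  | ababbab => aabbab => bbab => bba
  | aaa => a
  | bababaab => baabaab => bbaab => bbb => bb
  | baab => bb

aa->; ab->a; bbb->bb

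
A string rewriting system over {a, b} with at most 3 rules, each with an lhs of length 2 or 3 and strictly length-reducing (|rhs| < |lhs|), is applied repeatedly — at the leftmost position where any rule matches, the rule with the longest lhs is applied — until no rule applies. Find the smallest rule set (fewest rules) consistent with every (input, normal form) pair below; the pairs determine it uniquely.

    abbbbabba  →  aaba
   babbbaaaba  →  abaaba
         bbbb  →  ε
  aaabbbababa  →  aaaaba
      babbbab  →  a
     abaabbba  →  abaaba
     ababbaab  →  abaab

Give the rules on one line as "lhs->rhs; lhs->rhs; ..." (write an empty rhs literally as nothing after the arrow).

bab->; bb->; bba->ab

  | abbbbabba => abbabba => aabbba => aaba
  | babbbaaaba => bbaaaba => abaaba
  | bbbb => bb => ε
  | aaabbbababa => aaabababa => aaaaba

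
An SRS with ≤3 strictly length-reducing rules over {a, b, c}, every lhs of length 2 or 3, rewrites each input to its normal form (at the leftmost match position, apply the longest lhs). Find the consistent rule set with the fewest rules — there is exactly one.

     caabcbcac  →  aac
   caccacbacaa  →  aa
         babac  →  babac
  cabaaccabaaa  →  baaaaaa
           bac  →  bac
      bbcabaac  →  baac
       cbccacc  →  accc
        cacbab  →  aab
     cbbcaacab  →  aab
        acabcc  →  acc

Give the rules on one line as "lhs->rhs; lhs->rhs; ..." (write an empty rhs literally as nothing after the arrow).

  | caabcbcac => abcbcac => acbcac => aacac => aac
  | caccacbacaa => ccacbacaa => ccbacaa => caacaa => acaa => aa
  | babac
  | cabaaccabaaa => baaccabaaa => baacbaaa => baaaaaa

bc->c; ca->; cb->a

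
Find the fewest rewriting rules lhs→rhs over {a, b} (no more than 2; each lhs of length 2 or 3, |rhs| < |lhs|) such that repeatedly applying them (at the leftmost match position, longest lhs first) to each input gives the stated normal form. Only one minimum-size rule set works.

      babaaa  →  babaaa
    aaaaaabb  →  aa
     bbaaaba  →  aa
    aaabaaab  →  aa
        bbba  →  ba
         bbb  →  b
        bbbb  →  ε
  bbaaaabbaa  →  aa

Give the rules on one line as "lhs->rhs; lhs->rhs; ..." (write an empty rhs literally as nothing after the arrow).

aab->; bb->

  | babaaa
  | aaaaaabb => aaaab => aa
  | bbaaaba => aaaba => aa
  | aaabaaab => aaaab => aa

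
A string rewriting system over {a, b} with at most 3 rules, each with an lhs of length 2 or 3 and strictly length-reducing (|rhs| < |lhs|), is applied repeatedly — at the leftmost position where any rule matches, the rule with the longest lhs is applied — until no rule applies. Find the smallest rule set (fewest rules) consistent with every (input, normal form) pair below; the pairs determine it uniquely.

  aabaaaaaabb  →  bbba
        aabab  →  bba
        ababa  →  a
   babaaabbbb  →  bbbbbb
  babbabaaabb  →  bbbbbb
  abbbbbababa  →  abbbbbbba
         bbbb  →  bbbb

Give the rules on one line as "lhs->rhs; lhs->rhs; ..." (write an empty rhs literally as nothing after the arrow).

aab->ba; aba->a; bab->bb

  | aabaaaaaabb => baaaaaaabb => baaaaabab => baaabaab => babaaab => bbaaab => bbaba => bbba
  | aabab => baab => bba
  | ababa => aba => a
  | babaaabbbb => bbaaabbbb => bbababbb => bbbabbb => bbbbbb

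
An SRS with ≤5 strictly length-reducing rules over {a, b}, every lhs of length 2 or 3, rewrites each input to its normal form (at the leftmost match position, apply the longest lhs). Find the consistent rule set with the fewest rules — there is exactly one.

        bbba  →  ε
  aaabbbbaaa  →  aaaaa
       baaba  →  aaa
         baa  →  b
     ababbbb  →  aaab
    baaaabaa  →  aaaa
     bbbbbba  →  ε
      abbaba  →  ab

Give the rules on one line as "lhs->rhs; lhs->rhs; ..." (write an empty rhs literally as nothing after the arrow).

ba->b; bab->aa; bb->b; bba->

  | bbba => bba => ε
  | aaabbbbaaa => aaabbbaaa => aaabbaaa => aaaaa
  | baaba => baba => aaa
  | baa => ba => b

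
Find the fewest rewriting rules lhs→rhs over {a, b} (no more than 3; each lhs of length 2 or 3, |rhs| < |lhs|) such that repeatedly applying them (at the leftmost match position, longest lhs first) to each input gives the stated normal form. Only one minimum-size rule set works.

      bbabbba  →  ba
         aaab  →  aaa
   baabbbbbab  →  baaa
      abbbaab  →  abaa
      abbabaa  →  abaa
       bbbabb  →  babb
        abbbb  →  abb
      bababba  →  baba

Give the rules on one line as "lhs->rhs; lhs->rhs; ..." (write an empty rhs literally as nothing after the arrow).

  | bbabbba => bbba => ba
  | aaab => aaa
  | baabbbbbab => baabbbbab => baabbbab => baabbab => baabab => baaab => baaa
  | abbbaab => abaab => abaa

aab->aa; bba->; bbb->b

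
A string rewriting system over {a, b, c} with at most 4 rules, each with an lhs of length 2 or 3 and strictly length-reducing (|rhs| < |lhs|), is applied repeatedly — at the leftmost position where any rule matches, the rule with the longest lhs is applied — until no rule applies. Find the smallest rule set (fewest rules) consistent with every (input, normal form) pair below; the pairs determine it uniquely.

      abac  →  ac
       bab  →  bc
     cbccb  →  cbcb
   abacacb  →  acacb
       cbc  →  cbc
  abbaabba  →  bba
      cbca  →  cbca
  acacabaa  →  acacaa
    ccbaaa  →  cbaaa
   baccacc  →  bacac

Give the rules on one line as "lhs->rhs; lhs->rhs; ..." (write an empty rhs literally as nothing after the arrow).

aab->; ab->; bab->bc; cc->c

  | abac => ac
  | bab => bc
  | cbccb => cbcb
  | abacacb => acacb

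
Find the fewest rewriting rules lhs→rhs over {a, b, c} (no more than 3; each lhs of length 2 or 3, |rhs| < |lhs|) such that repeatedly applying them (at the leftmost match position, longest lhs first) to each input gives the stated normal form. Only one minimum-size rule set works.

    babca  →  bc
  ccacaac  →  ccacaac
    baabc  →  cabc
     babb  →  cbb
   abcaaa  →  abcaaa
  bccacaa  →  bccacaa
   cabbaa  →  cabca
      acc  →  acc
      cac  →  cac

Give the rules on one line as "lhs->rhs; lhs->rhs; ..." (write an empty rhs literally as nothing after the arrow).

ba->c; cbc->bb

  | babca => cbca => bba => bc
  | ccacaac
  | baabc => cabc
  | babb => cbb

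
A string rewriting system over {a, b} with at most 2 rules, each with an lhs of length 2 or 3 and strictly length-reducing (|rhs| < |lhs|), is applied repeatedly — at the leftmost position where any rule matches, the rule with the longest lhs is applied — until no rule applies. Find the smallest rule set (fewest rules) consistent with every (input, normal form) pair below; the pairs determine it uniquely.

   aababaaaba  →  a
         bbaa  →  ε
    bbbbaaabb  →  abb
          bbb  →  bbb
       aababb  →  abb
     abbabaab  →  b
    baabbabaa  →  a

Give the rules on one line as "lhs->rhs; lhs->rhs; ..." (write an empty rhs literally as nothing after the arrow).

aa->; ba->a

  | aababaaaba => babaaaba => abaaaba => aaaaba => aaba => ba => a
  | bbaa => baa => aa => ε
  | bbbbaaabb => bbbaaabb => bbaaabb => baaabb => aaabb => abb
  | bbb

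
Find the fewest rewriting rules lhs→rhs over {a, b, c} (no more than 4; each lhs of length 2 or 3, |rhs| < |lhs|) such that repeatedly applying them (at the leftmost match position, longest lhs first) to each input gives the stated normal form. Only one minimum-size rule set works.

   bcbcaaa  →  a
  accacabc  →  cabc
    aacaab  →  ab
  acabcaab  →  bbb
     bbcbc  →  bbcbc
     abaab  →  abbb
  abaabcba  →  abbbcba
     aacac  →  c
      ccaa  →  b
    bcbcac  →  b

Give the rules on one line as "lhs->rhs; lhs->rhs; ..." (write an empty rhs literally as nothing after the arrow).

aa->b; ac->b; bca->; cc->

  | bcbcaaa => bcaa => a
  | accacabc => bcacabc => cabc
  | aacaab => bcaab => ab
  | acabcaab => babcaab => baab => bbb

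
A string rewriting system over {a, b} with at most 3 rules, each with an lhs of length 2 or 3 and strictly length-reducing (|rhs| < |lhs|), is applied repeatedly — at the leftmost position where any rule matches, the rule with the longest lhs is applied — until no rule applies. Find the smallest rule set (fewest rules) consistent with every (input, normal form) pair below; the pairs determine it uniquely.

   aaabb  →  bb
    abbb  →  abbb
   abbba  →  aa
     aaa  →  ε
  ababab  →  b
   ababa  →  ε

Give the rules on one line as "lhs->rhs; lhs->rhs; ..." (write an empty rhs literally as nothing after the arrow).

aaa->; ba->a

  | aaabb => bb
  | abbb
  | abbba => abba => aba => aa
  | aaa => ε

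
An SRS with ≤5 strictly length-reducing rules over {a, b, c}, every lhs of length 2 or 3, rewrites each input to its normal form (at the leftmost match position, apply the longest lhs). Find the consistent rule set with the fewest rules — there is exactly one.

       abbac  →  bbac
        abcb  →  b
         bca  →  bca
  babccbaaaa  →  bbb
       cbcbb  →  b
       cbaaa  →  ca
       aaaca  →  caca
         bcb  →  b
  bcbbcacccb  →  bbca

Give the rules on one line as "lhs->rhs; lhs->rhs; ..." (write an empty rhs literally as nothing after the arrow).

aa->c; ab->b; cb->; cc->

  | abbac => bbac
  | abcb => bcb => b
  | bca
  | babccbaaaa => bbccbaaaa => bbbaaaa => bbbcaa => bbbcc => bbb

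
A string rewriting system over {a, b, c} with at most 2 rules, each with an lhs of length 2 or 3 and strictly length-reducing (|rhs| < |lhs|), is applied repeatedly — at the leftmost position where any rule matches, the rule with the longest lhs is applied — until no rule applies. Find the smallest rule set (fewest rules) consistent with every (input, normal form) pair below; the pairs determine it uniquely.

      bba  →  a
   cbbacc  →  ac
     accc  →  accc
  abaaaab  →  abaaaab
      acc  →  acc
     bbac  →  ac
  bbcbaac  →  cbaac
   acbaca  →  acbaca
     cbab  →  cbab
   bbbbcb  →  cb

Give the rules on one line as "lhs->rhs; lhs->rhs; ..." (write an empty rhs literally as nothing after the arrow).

bb->; cac->a

  | bba => a
  | cbbacc => cacc => ac
  | accc
  | abaaaab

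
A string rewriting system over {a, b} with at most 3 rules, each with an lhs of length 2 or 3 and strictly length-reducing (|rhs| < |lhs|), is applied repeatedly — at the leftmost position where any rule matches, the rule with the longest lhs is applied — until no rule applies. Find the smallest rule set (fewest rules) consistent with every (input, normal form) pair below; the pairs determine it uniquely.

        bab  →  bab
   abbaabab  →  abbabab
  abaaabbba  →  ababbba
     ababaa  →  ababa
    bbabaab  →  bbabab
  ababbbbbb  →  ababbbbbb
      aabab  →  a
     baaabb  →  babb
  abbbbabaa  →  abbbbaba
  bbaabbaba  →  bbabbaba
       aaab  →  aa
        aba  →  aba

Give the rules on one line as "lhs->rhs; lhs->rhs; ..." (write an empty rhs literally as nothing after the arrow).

aab->a; baa->ba

  | bab
  | abbaabab => abbabab
  | abaaabbba => abaabbba => ababbba
  | ababaa => ababa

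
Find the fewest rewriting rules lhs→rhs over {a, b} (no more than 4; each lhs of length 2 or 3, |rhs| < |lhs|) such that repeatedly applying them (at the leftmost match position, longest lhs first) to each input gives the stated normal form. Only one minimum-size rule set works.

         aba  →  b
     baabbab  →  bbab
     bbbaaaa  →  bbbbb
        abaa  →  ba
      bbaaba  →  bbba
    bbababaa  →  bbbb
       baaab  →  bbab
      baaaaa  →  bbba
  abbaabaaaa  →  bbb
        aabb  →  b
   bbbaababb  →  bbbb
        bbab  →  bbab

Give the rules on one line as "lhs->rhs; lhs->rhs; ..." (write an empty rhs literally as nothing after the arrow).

  | aba => aa => b
  | baabbab => baabab => baaab => bbab
  | bbbaaaa => bbbbaa => bbbbb
  | abaa => aaa => ba

aa->b; aab->aa; aba->aa; abb->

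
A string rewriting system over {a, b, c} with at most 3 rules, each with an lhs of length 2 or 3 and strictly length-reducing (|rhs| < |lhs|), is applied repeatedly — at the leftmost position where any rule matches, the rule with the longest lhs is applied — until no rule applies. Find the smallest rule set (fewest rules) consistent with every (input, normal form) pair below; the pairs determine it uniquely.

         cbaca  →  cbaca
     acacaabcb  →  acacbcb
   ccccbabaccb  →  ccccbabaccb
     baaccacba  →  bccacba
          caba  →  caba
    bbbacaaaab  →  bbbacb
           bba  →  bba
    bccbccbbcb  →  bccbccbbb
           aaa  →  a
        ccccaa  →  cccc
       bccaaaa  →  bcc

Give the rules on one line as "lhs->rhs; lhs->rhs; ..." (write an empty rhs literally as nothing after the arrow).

  | cbaca
  | acacaabcb => acacbcb
  | ccccbabaccb
  | baaccacba => bccacba

aa->; bbc->bb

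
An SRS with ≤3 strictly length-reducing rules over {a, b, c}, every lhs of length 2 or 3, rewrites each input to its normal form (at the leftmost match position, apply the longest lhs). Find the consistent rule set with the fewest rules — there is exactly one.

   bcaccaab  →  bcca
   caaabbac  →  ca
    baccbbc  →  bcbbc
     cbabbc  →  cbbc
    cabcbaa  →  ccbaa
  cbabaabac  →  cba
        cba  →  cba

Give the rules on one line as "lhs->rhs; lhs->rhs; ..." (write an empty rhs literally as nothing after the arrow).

  | bcaccaab => bccaab => bcca
  | caaabbac => caabac => caac => ca
  | baccbbc => bcbbc
  | cbabbc => cbbc

ab->; ac->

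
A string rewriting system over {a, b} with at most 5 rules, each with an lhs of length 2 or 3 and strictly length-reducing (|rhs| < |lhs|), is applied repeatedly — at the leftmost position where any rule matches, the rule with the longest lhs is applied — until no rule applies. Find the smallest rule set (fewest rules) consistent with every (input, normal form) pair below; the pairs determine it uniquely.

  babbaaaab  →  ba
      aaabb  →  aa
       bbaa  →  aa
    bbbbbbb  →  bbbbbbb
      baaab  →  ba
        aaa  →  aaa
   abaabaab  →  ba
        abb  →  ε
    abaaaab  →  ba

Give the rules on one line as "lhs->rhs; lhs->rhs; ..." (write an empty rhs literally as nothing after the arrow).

  | babbaaaab => babaaaab => baaaaab => baaaab => baaab => baab => bab => ba
  | aaabb => aa
  | bbaa => aa
  | bbbbbbb

ab->b; abb->; bab->ba; bba->a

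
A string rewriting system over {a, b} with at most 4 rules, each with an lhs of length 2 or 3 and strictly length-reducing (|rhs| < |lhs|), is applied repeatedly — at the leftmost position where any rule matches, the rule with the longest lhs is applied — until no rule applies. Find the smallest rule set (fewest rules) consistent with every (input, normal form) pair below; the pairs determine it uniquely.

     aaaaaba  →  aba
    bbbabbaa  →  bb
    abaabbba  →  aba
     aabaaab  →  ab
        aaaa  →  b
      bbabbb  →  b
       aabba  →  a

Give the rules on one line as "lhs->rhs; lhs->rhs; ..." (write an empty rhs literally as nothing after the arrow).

  | aaaaaba => aaaba => aba
  | bbbabbaa => baabbaa => baabaa => baaaa => baa => bb
  | abaabbba => abaabba => abaaba => abaaa => aba
  | aabaaab => aaaaab => aaab => ab

aa->b; aaa->a; aab->aa; bba->aa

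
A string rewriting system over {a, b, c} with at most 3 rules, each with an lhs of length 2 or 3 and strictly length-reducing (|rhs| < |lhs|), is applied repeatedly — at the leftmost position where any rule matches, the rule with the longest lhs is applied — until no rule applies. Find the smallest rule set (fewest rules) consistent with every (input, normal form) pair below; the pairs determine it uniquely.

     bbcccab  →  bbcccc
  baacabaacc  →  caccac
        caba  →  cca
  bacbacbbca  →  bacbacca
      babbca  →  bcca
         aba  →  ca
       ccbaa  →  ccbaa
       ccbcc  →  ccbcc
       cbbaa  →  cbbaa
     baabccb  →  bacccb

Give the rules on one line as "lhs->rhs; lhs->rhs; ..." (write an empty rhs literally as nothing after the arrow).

  | bbcccab => bbcccc
  | baacabaacc => bcaabaacc => caabaacc => cacaacc => caccac
  | caba => cca
  | bacbacbbca => bacbacbca => bacbacca

aac->ca; ab->c; bca->ca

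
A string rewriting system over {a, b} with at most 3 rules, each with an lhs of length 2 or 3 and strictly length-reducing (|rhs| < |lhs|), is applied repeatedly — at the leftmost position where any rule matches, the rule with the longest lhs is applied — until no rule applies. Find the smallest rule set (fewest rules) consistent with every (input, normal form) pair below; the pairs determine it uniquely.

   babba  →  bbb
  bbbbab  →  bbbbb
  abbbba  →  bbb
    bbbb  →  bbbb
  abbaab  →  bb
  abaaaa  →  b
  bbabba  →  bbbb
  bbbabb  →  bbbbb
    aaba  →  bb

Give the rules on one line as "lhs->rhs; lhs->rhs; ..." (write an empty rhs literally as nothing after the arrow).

  | babba => bbba => bbb
  | bbbbab => bbbbb
  | abbbba => bbba => bbb
  | bbbb

aa->b; ab->; ba->b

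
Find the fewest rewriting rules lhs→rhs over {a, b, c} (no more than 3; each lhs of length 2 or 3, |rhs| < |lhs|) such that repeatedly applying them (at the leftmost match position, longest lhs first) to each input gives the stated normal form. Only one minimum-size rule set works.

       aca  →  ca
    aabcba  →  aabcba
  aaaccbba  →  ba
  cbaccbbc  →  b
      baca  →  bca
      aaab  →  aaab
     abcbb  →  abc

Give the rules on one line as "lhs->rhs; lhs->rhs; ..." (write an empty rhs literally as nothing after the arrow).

  | aca => ca
  | aabcba
  | aaaccbba => aaccbba => accbba => ccbba => bbba => ba
  | cbaccbbc => cbccbbc => cbbbbc => cbbc => cc => b

ac->c; bb->; cc->b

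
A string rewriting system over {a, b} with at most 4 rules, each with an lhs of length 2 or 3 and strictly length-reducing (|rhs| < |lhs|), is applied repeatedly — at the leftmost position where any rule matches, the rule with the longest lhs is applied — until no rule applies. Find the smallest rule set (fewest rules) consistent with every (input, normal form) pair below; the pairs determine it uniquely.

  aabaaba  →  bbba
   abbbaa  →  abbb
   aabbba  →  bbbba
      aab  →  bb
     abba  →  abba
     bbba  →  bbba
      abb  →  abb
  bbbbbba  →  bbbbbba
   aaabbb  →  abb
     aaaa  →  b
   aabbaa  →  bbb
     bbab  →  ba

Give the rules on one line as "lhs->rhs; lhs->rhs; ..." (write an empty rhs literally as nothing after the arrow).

  | aabaaba => bbaaba => bbba
  | abbbaa => abbb
  | aabbba => bbbba
  | aab => bb

aa->b; baa->b; bab->a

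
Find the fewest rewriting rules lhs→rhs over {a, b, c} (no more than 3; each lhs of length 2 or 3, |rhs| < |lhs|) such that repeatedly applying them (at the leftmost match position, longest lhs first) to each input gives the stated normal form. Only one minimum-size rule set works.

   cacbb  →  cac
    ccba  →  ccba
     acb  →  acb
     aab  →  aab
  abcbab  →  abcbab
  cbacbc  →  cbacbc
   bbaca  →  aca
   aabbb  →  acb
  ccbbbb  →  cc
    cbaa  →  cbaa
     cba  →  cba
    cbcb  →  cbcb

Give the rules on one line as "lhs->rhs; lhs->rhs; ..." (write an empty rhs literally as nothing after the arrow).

  | cacbb => cac
  | ccba
  | acb
  | aab

abb->c; bb->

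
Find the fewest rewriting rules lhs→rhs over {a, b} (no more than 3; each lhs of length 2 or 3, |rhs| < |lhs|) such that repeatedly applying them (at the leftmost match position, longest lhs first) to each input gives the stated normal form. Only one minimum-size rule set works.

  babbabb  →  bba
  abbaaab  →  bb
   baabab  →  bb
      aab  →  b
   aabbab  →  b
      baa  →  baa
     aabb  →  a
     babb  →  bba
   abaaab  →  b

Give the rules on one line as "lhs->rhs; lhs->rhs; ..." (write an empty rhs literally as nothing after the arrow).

ab->b; aba->a; abb->ba

  | babbabb => bbaabb => bbaba => bba
  | abbaaab => baaaab => baaab => baab => bab => bb
  | baabab => baab => bab => bb
  | aab => ab => b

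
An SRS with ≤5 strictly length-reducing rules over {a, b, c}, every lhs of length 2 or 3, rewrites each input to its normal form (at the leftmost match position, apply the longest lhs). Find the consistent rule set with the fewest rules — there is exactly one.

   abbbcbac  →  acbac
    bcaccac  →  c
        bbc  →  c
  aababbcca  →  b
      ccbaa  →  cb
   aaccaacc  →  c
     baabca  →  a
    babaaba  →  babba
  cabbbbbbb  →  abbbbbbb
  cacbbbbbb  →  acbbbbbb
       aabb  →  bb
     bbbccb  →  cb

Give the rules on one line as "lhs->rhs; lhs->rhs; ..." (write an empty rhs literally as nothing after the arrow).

  | abbbcbac => abbcbac => abcbac => acbac
  | bcaccac => caccac => accac => acac => aac => c
  | bbc => bc => c
  | aababbcca => babbcca => babcca => bacca => baca => baa => b

aa->; bc->c; ca->a; cc->c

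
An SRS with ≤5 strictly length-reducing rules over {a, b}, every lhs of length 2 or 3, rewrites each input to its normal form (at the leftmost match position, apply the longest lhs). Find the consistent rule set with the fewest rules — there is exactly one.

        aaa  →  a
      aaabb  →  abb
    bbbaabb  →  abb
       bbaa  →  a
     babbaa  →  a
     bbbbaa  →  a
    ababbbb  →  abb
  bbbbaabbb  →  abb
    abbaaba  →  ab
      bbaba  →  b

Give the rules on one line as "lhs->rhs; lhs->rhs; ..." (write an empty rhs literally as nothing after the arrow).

aa->a; ba->b; bba->; bbb->bb

  | aaa => aa => a
  | aaabb => aabb => abb
  | bbbaabb => bbaabb => abb
  | bbaa => a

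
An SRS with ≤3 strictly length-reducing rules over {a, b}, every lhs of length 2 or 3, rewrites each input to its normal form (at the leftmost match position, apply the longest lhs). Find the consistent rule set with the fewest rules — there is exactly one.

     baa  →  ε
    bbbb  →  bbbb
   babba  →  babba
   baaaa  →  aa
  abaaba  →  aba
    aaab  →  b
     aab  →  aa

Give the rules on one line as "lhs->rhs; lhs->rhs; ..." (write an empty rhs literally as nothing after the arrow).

  | baa => ε
  | bbbb
  | babba
  | baaaa => aa

aaa->; aab->aa; baa->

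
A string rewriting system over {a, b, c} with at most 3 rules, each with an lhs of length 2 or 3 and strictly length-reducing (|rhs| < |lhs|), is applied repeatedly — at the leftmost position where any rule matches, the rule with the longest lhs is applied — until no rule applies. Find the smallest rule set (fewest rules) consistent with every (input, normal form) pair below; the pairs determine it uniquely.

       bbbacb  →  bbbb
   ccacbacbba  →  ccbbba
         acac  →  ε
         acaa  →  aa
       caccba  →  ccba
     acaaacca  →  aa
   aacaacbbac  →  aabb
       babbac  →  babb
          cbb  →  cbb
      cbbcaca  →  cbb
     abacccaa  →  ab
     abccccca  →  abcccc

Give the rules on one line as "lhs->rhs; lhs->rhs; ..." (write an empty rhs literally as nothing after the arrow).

  | bbbacb => bbbb
  | ccacbacbba => ccbacbba => ccbbba
  | acac => ac => ε
  | acaa => aa

ac->; ca->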